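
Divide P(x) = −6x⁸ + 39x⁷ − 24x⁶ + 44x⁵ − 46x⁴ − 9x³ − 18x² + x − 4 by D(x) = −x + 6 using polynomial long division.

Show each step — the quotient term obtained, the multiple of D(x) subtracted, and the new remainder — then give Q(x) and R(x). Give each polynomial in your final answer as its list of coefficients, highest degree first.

Step 1: lead(−6x⁸ + 39x⁷ − 24x⁶ + 44x⁵ − 46x⁴ − 9x³ − 18x² + x − 4) ÷ lead(D) = −6x⁸ ÷ −x = 6x⁷. Subtract (6x⁷)·D = −6x⁸ + 36x⁷. Remainder: 3x⁷ − 24x⁶ + 44x⁵ − 46x⁴ − 9x³ − 18x² + x − 4.
Step 2: lead(3x⁷ − 24x⁶ + 44x⁵ − 46x⁴ − 9x³ − 18x² + x − 4) ÷ lead(D) = 3x⁷ ÷ −x = −3x⁶. Subtract (−3x⁶)·D = 3x⁷ − 18x⁶. Remainder: −6x⁶ + 44x⁵ − 46x⁴ − 9x³ − 18x² + x − 4.
Step 3: lead(−6x⁶ + 44x⁵ − 46x⁴ − 9x³ − 18x² + x − 4) ÷ lead(D) = −6x⁶ ÷ −x = 6x⁵. Subtract (6x⁵)·D = −6x⁶ + 36x⁵. Remainder: 8x⁵ − 46x⁴ − 9x³ − 18x² + x − 4.
Step 4: lead(8x⁵ − 46x⁴ − 9x³ − 18x² + x − 4) ÷ lead(D) = 8x⁵ ÷ −x = −8x⁴. Subtract (−8x⁴)·D = 8x⁵ − 48x⁴. Remainder: 2x⁴ − 9x³ − 18x² + x − 4.
Step 5: lead(2x⁴ − 9x³ − 18x² + x − 4) ÷ lead(D) = 2x⁴ ÷ −x = −2x³. Subtract (−2x³)·D = 2x⁴ − 12x³. Remainder: 3x³ − 18x² + x − 4.
Step 6: lead(3x³ − 18x² + x − 4) ÷ lead(D) = 3x³ ÷ −x = −3x². Subtract (−3x²)·D = 3x³ − 18x². Remainder: x − 4.
Step 7: lead(x − 4) ÷ lead(D) = x ÷ −x = −1. Subtract (−1)·D = x − 6. Remainder: 2.

Q = [6, -3, 6, -8, -2, -3, 0, -1]; R = [2]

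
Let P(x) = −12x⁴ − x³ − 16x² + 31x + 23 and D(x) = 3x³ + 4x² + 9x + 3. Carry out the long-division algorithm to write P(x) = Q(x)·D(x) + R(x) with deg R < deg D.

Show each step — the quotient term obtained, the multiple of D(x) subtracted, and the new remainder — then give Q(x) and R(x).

Q(x) = −4x + 5; R(x) = −2x + 8

Step 1: lead(−12x⁴ − x³ − 16x² + 31x + 23) ÷ lead(D) = −12x⁴ ÷ 3x³ = −4x. Subtract (−4x)·D = −12x⁴ − 16x³ − 36x² − 12x. Remainder: 15x³ + 20x² + 43x + 23.
Step 2: lead(15x³ + 20x² + 43x + 23) ÷ lead(D) = 15x³ ÷ 3x³ = 5. Subtract (5)·D = 15x³ + 20x² + 45x + 15. Remainder: −2x + 8.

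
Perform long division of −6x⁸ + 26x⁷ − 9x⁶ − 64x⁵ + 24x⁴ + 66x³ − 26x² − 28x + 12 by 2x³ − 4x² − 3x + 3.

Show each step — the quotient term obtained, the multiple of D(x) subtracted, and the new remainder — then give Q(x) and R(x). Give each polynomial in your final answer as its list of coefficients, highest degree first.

Q = [-3, 7, 5, -7, -5, 5]; R = [2, -3]

Step 1: lead(−6x⁸ + 26x⁷ − 9x⁶ − 64x⁵ + 24x⁴ + 66x³ − 26x² − 28x + 12) ÷ lead(D) = −6x⁸ ÷ 2x³ = −3x⁵. Subtract (−3x⁵)·D = −6x⁸ + 12x⁷ + 9x⁶ − 9x⁵. Remainder: 14x⁷ − 18x⁶ − 55x⁵ + 24x⁴ + 66x³ − 26x² − 28x + 12.
Step 2: lead(14x⁷ − 18x⁶ − 55x⁵ + 24x⁴ + 66x³ − 26x² − 28x + 12) ÷ lead(D) = 14x⁷ ÷ 2x³ = 7x⁴. Subtract (7x⁴)·D = 14x⁷ − 28x⁶ − 21x⁵ + 21x⁴. Remainder: 10x⁶ − 34x⁵ + 3x⁴ + 66x³ − 26x² − 28x + 12.
Step 3: lead(10x⁶ − 34x⁵ + 3x⁴ + 66x³ − 26x² − 28x + 12) ÷ lead(D) = 10x⁶ ÷ 2x³ = 5x³. Subtract (5x³)·D = 10x⁶ − 20x⁵ − 15x⁴ + 15x³. Remainder: −14x⁵ + 18x⁴ + 51x³ − 26x² − 28x + 12.
Step 4: lead(−14x⁵ + 18x⁴ + 51x³ − 26x² − 28x + 12) ÷ lead(D) = −14x⁵ ÷ 2x³ = −7x². Subtract (−7x²)·D = −14x⁵ + 28x⁴ + 21x³ − 21x². Remainder: −10x⁴ + 30x³ − 5x² − 28x + 12.
Step 5: lead(−10x⁴ + 30x³ − 5x² − 28x + 12) ÷ lead(D) = −10x⁴ ÷ 2x³ = −5x. Subtract (−5x)·D = −10x⁴ + 20x³ + 15x² − 15x. Remainder: 10x³ − 20x² − 13x + 12.
Step 6: lead(10x³ − 20x² − 13x + 12) ÷ lead(D) = 10x³ ÷ 2x³ = 5. Subtract (5)·D = 10x³ − 20x² − 15x + 15. Remainder: 2x − 3.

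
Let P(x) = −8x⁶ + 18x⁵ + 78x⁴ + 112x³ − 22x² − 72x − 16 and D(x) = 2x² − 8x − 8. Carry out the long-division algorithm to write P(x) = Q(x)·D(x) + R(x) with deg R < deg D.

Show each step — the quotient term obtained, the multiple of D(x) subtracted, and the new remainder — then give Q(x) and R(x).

Q(x) = −4x⁴ − 7x³ − 5x² + 8x + 1; R(x) = −8

Step 1: lead(−8x⁶ + 18x⁵ + 78x⁴ + 112x³ − 22x² − 72x − 16) ÷ lead(D) = −8x⁶ ÷ 2x² = −4x⁴. Subtract (−4x⁴)·D = −8x⁶ + 32x⁵ + 32x⁴. Remainder: −14x⁵ + 46x⁴ + 112x³ − 22x² − 72x − 16.
Step 2: lead(−14x⁵ + 46x⁴ + 112x³ − 22x² − 72x − 16) ÷ lead(D) = −14x⁵ ÷ 2x² = −7x³. Subtract (−7x³)·D = −14x⁵ + 56x⁴ + 56x³. Remainder: −10x⁴ + 56x³ − 22x² − 72x − 16.
Step 3: lead(−10x⁴ + 56x³ − 22x² − 72x − 16) ÷ lead(D) = −10x⁴ ÷ 2x² = −5x². Subtract (−5x²)·D = −10x⁴ + 40x³ + 40x². Remainder: 16x³ − 62x² − 72x − 16.
Step 4: lead(16x³ − 62x² − 72x − 16) ÷ lead(D) = 16x³ ÷ 2x² = 8x. Subtract (8x)·D = 16x³ − 64x² − 64x. Remainder: 2x² − 8x − 16.
Step 5: lead(2x² − 8x − 16) ÷ lead(D) = 2x² ÷ 2x² = 1. Subtract (1)·D = 2x² − 8x − 8. Remainder: −8.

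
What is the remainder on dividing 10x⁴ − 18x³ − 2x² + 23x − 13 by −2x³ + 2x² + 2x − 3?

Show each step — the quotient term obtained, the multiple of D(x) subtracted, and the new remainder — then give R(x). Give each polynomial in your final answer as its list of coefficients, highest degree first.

Step 1: lead(10x⁴ − 18x³ − 2x² + 23x − 13) ÷ lead(D) = 10x⁴ ÷ −2x³ = −5x. Subtract (−5x)·D = 10x⁴ − 10x³ − 10x² + 15x. Remainder: −8x³ + 8x² + 8x − 13.
Step 2: lead(−8x³ + 8x² + 8x − 13) ÷ lead(D) = −8x³ ÷ −2x³ = 4. Subtract (4)·D = −8x³ + 8x² + 8x − 12. Remainder: −1.

R = [-1]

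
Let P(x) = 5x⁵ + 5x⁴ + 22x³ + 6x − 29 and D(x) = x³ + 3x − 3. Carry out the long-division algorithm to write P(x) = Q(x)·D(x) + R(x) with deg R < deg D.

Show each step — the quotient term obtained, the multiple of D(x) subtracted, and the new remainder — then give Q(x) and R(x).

Q(x) = 5x² + 5x + 7; R(x) = −8

Step 1: lead(5x⁵ + 5x⁴ + 22x³ + 6x − 29) ÷ lead(D) = 5x⁵ ÷ x³ = 5x². Subtract (5x²)·D = 5x⁵ + 15x³ − 15x². Remainder: 5x⁴ + 7x³ + 15x² + 6x − 29.
Step 2: lead(5x⁴ + 7x³ + 15x² + 6x − 29) ÷ lead(D) = 5x⁴ ÷ x³ = 5x. Subtract (5x)·D = 5x⁴ + 15x² − 15x. Remainder: 7x³ + 21x − 29.
Step 3: lead(7x³ + 21x − 29) ÷ lead(D) = 7x³ ÷ x³ = 7. Subtract (7)·D = 7x³ + 21x − 21. Remainder: −8.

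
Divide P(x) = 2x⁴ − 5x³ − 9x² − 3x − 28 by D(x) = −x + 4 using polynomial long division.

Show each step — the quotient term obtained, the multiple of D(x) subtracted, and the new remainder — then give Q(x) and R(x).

Q(x) = −2x³ − 3x² − 3x − 9; R(x) = 8

Step 1: lead(2x⁴ − 5x³ − 9x² − 3x − 28) ÷ lead(D) = 2x⁴ ÷ −x = −2x³. Subtract (−2x³)·D = 2x⁴ − 8x³. Remainder: 3x³ − 9x² − 3x − 28.
Step 2: lead(3x³ − 9x² − 3x − 28) ÷ lead(D) = 3x³ ÷ −x = −3x². Subtract (−3x²)·D = 3x³ − 12x². Remainder: 3x² − 3x − 28.
Step 3: lead(3x² − 3x − 28) ÷ lead(D) = 3x² ÷ −x = −3x. Subtract (−3x)·D = 3x² − 12x. Remainder: 9x − 28.
Step 4: lead(9x − 28) ÷ lead(D) = 9x ÷ −x = −9. Subtract (−9)·D = 9x − 36. Remainder: 8.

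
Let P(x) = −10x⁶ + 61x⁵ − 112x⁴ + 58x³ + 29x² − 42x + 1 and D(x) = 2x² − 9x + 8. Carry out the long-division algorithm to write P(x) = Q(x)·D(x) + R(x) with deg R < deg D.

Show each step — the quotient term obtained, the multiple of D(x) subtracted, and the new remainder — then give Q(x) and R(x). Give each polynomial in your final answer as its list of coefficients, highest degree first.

Step 1: lead(−10x⁶ + 61x⁵ − 112x⁴ + 58x³ + 29x² − 42x + 1) ÷ lead(D) = −10x⁶ ÷ 2x² = −5x⁴. Subtract (−5x⁴)·D = −10x⁶ + 45x⁵ − 40x⁴. Remainder: 16x⁵ − 72x⁴ + 58x³ + 29x² − 42x + 1.
Step 2: lead(16x⁵ − 72x⁴ + 58x³ + 29x² − 42x + 1) ÷ lead(D) = 16x⁵ ÷ 2x² = 8x³. Subtract (8x³)·D = 16x⁵ − 72x⁴ + 64x³. Remainder: −6x³ + 29x² − 42x + 1.
Step 3: lead(−6x³ + 29x² − 42x + 1) ÷ lead(D) = −6x³ ÷ 2x² = −3x. Subtract (−3x)·D = −6x³ + 27x² − 24x. Remainder: 2x² − 18x + 1.
Step 4: lead(2x² − 18x + 1) ÷ lead(D) = 2x² ÷ 2x² = 1. Subtract (1)·D = 2x² − 9x + 8. Remainder: −9x − 7.

Q = [-5, 8, 0, -3, 1]; R = [-9, -7]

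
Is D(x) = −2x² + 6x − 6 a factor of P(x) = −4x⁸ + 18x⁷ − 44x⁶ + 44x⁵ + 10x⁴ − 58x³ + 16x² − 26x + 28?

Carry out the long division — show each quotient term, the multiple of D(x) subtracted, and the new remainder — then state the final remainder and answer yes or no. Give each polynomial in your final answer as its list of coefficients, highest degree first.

R = [-2, -2], so D(x) is not a factor of P(x). no

Step 1: lead(−4x⁸ + 18x⁷ − 44x⁶ + 44x⁵ + 10x⁴ − 58x³ + 16x² − 26x + 28) ÷ lead(D) = −4x⁸ ÷ −2x² = 2x⁶. Subtract (2x⁶)·D = −4x⁸ + 12x⁷ − 12x⁶. Remainder: 6x⁷ − 32x⁶ + 44x⁵ + 10x⁴ − 58x³ + 16x² − 26x + 28.
Step 2: lead(6x⁷ − 32x⁶ + 44x⁵ + 10x⁴ − 58x³ + 16x² − 26x + 28) ÷ lead(D) = 6x⁷ ÷ −2x² = −3x⁵. Subtract (−3x⁵)·D = 6x⁷ − 18x⁶ + 18x⁵. Remainder: −14x⁶ + 26x⁵ + 10x⁴ − 58x³ + 16x² − 26x + 28.
Step 3: lead(−14x⁶ + 26x⁵ + 10x⁴ − 58x³ + 16x² − 26x + 28) ÷ lead(D) = −14x⁶ ÷ −2x² = 7x⁴. Subtract (7x⁴)·D = −14x⁶ + 42x⁵ − 42x⁴. Remainder: −16x⁵ + 52x⁴ − 58x³ + 16x² − 26x + 28.
Step 4: lead(−16x⁵ + 52x⁴ − 58x³ + 16x² − 26x + 28) ÷ lead(D) = −16x⁵ ÷ −2x² = 8x³. Subtract (8x³)·D = −16x⁵ + 48x⁴ − 48x³. Remainder: 4x⁴ − 10x³ + 16x² − 26x + 28.
Step 5: lead(4x⁴ − 10x³ + 16x² − 26x + 28) ÷ lead(D) = 4x⁴ ÷ −2x² = −2x². Subtract (−2x²)·D = 4x⁴ − 12x³ + 12x². Remainder: 2x³ + 4x² − 26x + 28.
Step 6: lead(2x³ + 4x² − 26x + 28) ÷ lead(D) = 2x³ ÷ −2x² = −x. Subtract (−x)·D = 2x³ − 6x² + 6x. Remainder: 10x² − 32x + 28.
Step 7: lead(10x² − 32x + 28) ÷ lead(D) = 10x² ÷ −2x² = −5. Subtract (−5)·D = 10x² − 30x + 30. Remainder: −2x − 2.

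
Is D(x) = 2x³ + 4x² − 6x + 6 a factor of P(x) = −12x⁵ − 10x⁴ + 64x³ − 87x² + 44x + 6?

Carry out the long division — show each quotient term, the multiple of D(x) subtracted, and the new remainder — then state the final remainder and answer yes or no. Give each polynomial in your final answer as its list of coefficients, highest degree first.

R = [-9, 2, 6], so D(x) is not a factor of P(x). no

Step 1: lead(−12x⁵ − 10x⁴ + 64x³ − 87x² + 44x + 6) ÷ lead(D) = −12x⁵ ÷ 2x³ = −6x². Subtract (−6x²)·D = −12x⁵ − 24x⁴ + 36x³ − 36x². Remainder: 14x⁴ + 28x³ − 51x² + 44x + 6.
Step 2: lead(14x⁴ + 28x³ − 51x² + 44x + 6) ÷ lead(D) = 14x⁴ ÷ 2x³ = 7x. Subtract (7x)·D = 14x⁴ + 28x³ − 42x² + 42x. Remainder: −9x² + 2x + 6.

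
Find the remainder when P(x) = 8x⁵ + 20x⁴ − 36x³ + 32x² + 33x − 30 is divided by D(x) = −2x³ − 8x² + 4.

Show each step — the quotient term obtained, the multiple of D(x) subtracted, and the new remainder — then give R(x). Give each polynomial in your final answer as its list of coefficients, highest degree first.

R = [9, -6]

Step 1: lead(8x⁵ + 20x⁴ − 36x³ + 32x² + 33x − 30) ÷ lead(D) = 8x⁵ ÷ −2x³ = −4x². Subtract (−4x²)·D = 8x⁵ + 32x⁴ − 16x². Remainder: −12x⁴ − 36x³ + 48x² + 33x − 30.
Step 2: lead(−12x⁴ − 36x³ + 48x² + 33x − 30) ÷ lead(D) = −12x⁴ ÷ −2x³ = 6x. Subtract (6x)·D = −12x⁴ − 48x³ + 24x. Remainder: 12x³ + 48x² + 9x − 30.
Step 3: lead(12x³ + 48x² + 9x − 30) ÷ lead(D) = 12x³ ÷ −2x³ = −6. Subtract (−6)·D = 12x³ + 48x² − 24. Remainder: 9x − 6.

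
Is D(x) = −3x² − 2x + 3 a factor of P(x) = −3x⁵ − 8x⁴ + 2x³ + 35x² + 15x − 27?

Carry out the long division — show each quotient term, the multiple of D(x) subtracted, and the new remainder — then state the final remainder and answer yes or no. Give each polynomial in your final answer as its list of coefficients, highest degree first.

R = [0], so D(x) is a factor of P(x). yes

Step 1: lead(−3x⁵ − 8x⁴ + 2x³ + 35x² + 15x − 27) ÷ lead(D) = −3x⁵ ÷ −3x² = x³. Subtract (x³)·D = −3x⁵ − 2x⁴ + 3x³. Remainder: −6x⁴ − x³ + 35x² + 15x − 27.
Step 2: lead(−6x⁴ − x³ + 35x² + 15x − 27) ÷ lead(D) = −6x⁴ ÷ −3x² = 2x². Subtract (2x²)·D = −6x⁴ − 4x³ + 6x². Remainder: 3x³ + 29x² + 15x − 27.
Step 3: lead(3x³ + 29x² + 15x − 27) ÷ lead(D) = 3x³ ÷ −3x² = −x. Subtract (−x)·D = 3x³ + 2x² − 3x. Remainder: 27x² + 18x − 27.
Step 4: lead(27x² + 18x − 27) ÷ lead(D) = 27x² ÷ −3x² = −9. Subtract (−9)·D = 27x² + 18x − 27. Remainder: 0.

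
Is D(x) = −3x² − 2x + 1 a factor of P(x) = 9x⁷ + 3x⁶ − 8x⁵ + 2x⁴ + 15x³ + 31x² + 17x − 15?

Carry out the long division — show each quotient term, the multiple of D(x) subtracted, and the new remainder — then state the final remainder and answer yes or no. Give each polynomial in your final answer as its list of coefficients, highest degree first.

Step 1: lead(9x⁷ + 3x⁶ − 8x⁵ + 2x⁴ + 15x³ + 31x² + 17x − 15) ÷ lead(D) = 9x⁷ ÷ −3x² = −3x⁵. Subtract (−3x⁵)·D = 9x⁷ + 6x⁶ − 3x⁵. Remainder: −3x⁶ − 5x⁵ + 2x⁴ + 15x³ + 31x² + 17x − 15.
Step 2: lead(−3x⁶ − 5x⁵ + 2x⁴ + 15x³ + 31x² + 17x − 15) ÷ lead(D) = −3x⁶ ÷ −3x² = x⁴. Subtract (x⁴)·D = −3x⁶ − 2x⁵ + x⁴. Remainder: −3x⁵ + x⁴ + 15x³ + 31x² + 17x − 15.
Step 3: lead(−3x⁵ + x⁴ + 15x³ + 31x² + 17x − 15) ÷ lead(D) = −3x⁵ ÷ −3x² = x³. Subtract (x³)·D = −3x⁵ − 2x⁴ + x³. Remainder: 3x⁴ + 14x³ + 31x² + 17x − 15.
Step 4: lead(3x⁴ + 14x³ + 31x² + 17x − 15) ÷ lead(D) = 3x⁴ ÷ −3x² = −x². Subtract (−x²)·D = 3x⁴ + 2x³ − x². Remainder: 12x³ + 32x² + 17x − 15.
Step 5: lead(12x³ + 32x² + 17x − 15) ÷ lead(D) = 12x³ ÷ −3x² = −4x. Subtract (−4x)·D = 12x³ + 8x² − 4x. Remainder: 24x² + 21x − 15.
Step 6: lead(24x² + 21x − 15) ÷ lead(D) = 24x² ÷ −3x² = −8. Subtract (−8)·D = 24x² + 16x − 8. Remainder: 5x − 7.

R = [5, -7], so D(x) is not a factor of P(x). no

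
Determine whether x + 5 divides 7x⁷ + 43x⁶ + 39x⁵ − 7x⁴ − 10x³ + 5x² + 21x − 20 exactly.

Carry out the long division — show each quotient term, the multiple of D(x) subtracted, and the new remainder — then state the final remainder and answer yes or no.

R(x) = 0, so D(x) is a factor of P(x). yes

Step 1: lead(7x⁷ + 43x⁶ + 39x⁵ − 7x⁴ − 10x³ + 5x² + 21x − 20) ÷ lead(D) = 7x⁷ ÷ x = 7x⁶. Subtract (7x⁶)·D = 7x⁷ + 35x⁶. Remainder: 8x⁶ + 39x⁵ − 7x⁴ − 10x³ + 5x² + 21x − 20.
Step 2: lead(8x⁶ + 39x⁵ − 7x⁴ − 10x³ + 5x² + 21x − 20) ÷ lead(D) = 8x⁶ ÷ x = 8x⁵. Subtract (8x⁵)·D = 8x⁶ + 40x⁵. Remainder: −x⁵ − 7x⁴ − 10x³ + 5x² + 21x − 20.
Step 3: lead(−x⁵ − 7x⁴ − 10x³ + 5x² + 21x − 20) ÷ lead(D) = −x⁵ ÷ x = −x⁴. Subtract (−x⁴)·D = −x⁵ − 5x⁴. Remainder: −2x⁴ − 10x³ + 5x² + 21x − 20.
Step 4: lead(−2x⁴ − 10x³ + 5x² + 21x − 20) ÷ lead(D) = −2x⁴ ÷ x = −2x³. Subtract (−2x³)·D = −2x⁴ − 10x³. Remainder: 5x² + 21x − 20.
Step 5: lead(5x² + 21x − 20) ÷ lead(D) = 5x² ÷ x = 5x. Subtract (5x)·D = 5x² + 25x. Remainder: −4x − 20.
Step 6: lead(−4x − 20) ÷ lead(D) = −4x ÷ x = −4. Subtract (−4)·D = −4x − 20. Remainder: 0.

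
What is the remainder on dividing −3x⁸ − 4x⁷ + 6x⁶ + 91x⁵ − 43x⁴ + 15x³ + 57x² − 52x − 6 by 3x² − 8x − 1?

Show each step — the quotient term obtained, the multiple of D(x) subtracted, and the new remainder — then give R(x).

Step 1: lead(−3x⁸ − 4x⁷ + 6x⁶ + 91x⁵ − 43x⁴ + 15x³ + 57x² − 52x − 6) ÷ lead(D) = −3x⁸ ÷ 3x² = −x⁶. Subtract (−x⁶)·D = −3x⁸ + 8x⁷ + x⁶. Remainder: −12x⁷ + 5x⁶ + 91x⁵ − 43x⁴ + 15x³ + 57x² − 52x − 6.
Step 2: lead(−12x⁷ + 5x⁶ + 91x⁵ − 43x⁴ + 15x³ + 57x² − 52x − 6) ÷ lead(D) = −12x⁷ ÷ 3x² = −4x⁵. Subtract (−4x⁵)·D = −12x⁷ + 32x⁶ + 4x⁵. Remainder: −27x⁶ + 87x⁵ − 43x⁴ + 15x³ + 57x² − 52x − 6.
Step 3: lead(−27x⁶ + 87x⁵ − 43x⁴ + 15x³ + 57x² − 52x − 6) ÷ lead(D) = −27x⁶ ÷ 3x² = −9x⁴. Subtract (−9x⁴)·D = −27x⁶ + 72x⁵ + 9x⁴. Remainder: 15x⁵ − 52x⁴ + 15x³ + 57x² − 52x − 6.
Step 4: lead(15x⁵ − 52x⁴ + 15x³ + 57x² − 52x − 6) ÷ lead(D) = 15x⁵ ÷ 3x² = 5x³. Subtract (5x³)·D = 15x⁵ − 40x⁴ − 5x³. Remainder: −12x⁴ + 20x³ + 57x² − 52x − 6.
Step 5: lead(−12x⁴ + 20x³ + 57x² − 52x − 6) ÷ lead(D) = −12x⁴ ÷ 3x² = −4x². Subtract (−4x²)·D = −12x⁴ + 32x³ + 4x². Remainder: −12x³ + 53x² − 52x − 6.
Step 6: lead(−12x³ + 53x² − 52x − 6) ÷ lead(D) = −12x³ ÷ 3x² = −4x. Subtract (−4x)·D = −12x³ + 32x² + 4x. Remainder: 21x² − 56x − 6.
Step 7: lead(21x² − 56x − 6) ÷ lead(D) = 21x² ÷ 3x² = 7. Subtract (7)·D = 21x² − 56x − 7. Remainder: 1.

R(x) = 1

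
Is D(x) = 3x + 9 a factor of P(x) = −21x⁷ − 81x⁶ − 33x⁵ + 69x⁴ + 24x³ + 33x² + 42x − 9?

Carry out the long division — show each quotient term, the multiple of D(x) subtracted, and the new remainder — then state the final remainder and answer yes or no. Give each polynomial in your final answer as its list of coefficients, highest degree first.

Step 1: lead(−21x⁷ − 81x⁶ − 33x⁵ + 69x⁴ + 24x³ + 33x² + 42x − 9) ÷ lead(D) = −21x⁷ ÷ 3x = −7x⁶. Subtract (−7x⁶)·D = −21x⁷ − 63x⁶. Remainder: −18x⁶ − 33x⁵ + 69x⁴ + 24x³ + 33x² + 42x − 9.
Step 2: lead(−18x⁶ − 33x⁵ + 69x⁴ + 24x³ + 33x² + 42x − 9) ÷ lead(D) = −18x⁶ ÷ 3x = −6x⁵. Subtract (−6x⁵)·D = −18x⁶ − 54x⁵. Remainder: 21x⁵ + 69x⁴ + 24x³ + 33x² + 42x − 9.
Step 3: lead(21x⁵ + 69x⁴ + 24x³ + 33x² + 42x − 9) ÷ lead(D) = 21x⁵ ÷ 3x = 7x⁴. Subtract (7x⁴)·D = 21x⁵ + 63x⁴. Remainder: 6x⁴ + 24x³ + 33x² + 42x − 9.
Step 4: lead(6x⁴ + 24x³ + 33x² + 42x − 9) ÷ lead(D) = 6x⁴ ÷ 3x = 2x³. Subtract (2x³)·D = 6x⁴ + 18x³. Remainder: 6x³ + 33x² + 42x − 9.
Step 5: lead(6x³ + 33x² + 42x − 9) ÷ lead(D) = 6x³ ÷ 3x = 2x². Subtract (2x²)·D = 6x³ + 18x². Remainder: 15x² + 42x − 9.
Step 6: lead(15x² + 42x − 9) ÷ lead(D) = 15x² ÷ 3x = 5x. Subtract (5x)·D = 15x² + 45x. Remainder: −3x − 9.
Step 7: lead(−3x − 9) ÷ lead(D) = −3x ÷ 3x = −1. Subtract (−1)·D = −3x − 9. Remainder: 0.

R = [0], so D(x) is a factor of P(x). yes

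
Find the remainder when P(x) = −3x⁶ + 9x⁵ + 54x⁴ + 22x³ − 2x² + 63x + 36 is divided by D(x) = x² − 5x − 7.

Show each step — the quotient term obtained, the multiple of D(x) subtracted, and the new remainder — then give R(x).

Step 1: lead(−3x⁶ + 9x⁵ + 54x⁴ + 22x³ − 2x² + 63x + 36) ÷ lead(D) = −3x⁶ ÷ x² = −3x⁴. Subtract (−3x⁴)·D = −3x⁶ + 15x⁵ + 21x⁴. Remainder: −6x⁵ + 33x⁴ + 22x³ − 2x² + 63x + 36.
Step 2: lead(−6x⁵ + 33x⁴ + 22x³ − 2x² + 63x + 36) ÷ lead(D) = −6x⁵ ÷ x² = −6x³. Subtract (−6x³)·D = −6x⁵ + 30x⁴ + 42x³. Remainder: 3x⁴ − 20x³ − 2x² + 63x + 36.
Step 3: lead(3x⁴ − 20x³ − 2x² + 63x + 36) ÷ lead(D) = 3x⁴ ÷ x² = 3x². Subtract (3x²)·D = 3x⁴ − 15x³ − 21x². Remainder: −5x³ + 19x² + 63x + 36.
Step 4: lead(−5x³ + 19x² + 63x + 36) ÷ lead(D) = −5x³ ÷ x² = −5x. Subtract (−5x)·D = −5x³ + 25x² + 35x. Remainder: −6x² + 28x + 36.
Step 5: lead(−6x² + 28x + 36) ÷ lead(D) = −6x² ÷ x² = −6. Subtract (−6)·D = −6x² + 30x + 42. Remainder: −2x − 6.

R(x) = −2x − 6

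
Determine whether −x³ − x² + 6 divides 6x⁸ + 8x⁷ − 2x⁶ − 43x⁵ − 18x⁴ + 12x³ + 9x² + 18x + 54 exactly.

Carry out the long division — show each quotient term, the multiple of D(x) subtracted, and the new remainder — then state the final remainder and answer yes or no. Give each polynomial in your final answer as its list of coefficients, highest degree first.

Step 1: lead(6x⁸ + 8x⁷ − 2x⁶ − 43x⁵ − 18x⁴ + 12x³ + 9x² + 18x + 54) ÷ lead(D) = 6x⁸ ÷ −x³ = −6x⁵. Subtract (−6x⁵)·D = 6x⁸ + 6x⁷ − 36x⁵. Remainder: 2x⁷ − 2x⁶ − 7x⁵ − 18x⁴ + 12x³ + 9x² + 18x + 54.
Step 2: lead(2x⁷ − 2x⁶ − 7x⁵ − 18x⁴ + 12x³ + 9x² + 18x + 54) ÷ lead(D) = 2x⁷ ÷ −x³ = −2x⁴. Subtract (−2x⁴)·D = 2x⁷ + 2x⁶ − 12x⁴. Remainder: −4x⁶ − 7x⁵ − 6x⁴ + 12x³ + 9x² + 18x + 54.
Step 3: lead(−4x⁶ − 7x⁵ − 6x⁴ + 12x³ + 9x² + 18x + 54) ÷ lead(D) = −4x⁶ ÷ −x³ = 4x³. Subtract (4x³)·D = −4x⁶ − 4x⁵ + 24x³. Remainder: −3x⁵ − 6x⁴ − 12x³ + 9x² + 18x + 54.
Step 4: lead(−3x⁵ − 6x⁴ − 12x³ + 9x² + 18x + 54) ÷ lead(D) = −3x⁵ ÷ −x³ = 3x². Subtract (3x²)·D = −3x⁵ − 3x⁴ + 18x². Remainder: −3x⁴ − 12x³ − 9x² + 18x + 54.
Step 5: lead(−3x⁴ − 12x³ − 9x² + 18x + 54) ÷ lead(D) = −3x⁴ ÷ −x³ = 3x. Subtract (3x)·D = −3x⁴ − 3x³ + 18x. Remainder: −9x³ − 9x² + 54.
Step 6: lead(−9x³ − 9x² + 54) ÷ lead(D) = −9x³ ÷ −x³ = 9. Subtract (9)·D = −9x³ − 9x² + 54. Remainder: 0.

R = [0], so D(x) is a factor of P(x). yes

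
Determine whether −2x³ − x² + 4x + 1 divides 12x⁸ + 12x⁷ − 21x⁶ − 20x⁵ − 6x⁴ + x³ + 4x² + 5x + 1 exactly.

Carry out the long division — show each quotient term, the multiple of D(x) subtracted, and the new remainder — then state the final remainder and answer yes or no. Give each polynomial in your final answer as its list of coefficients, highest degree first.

Step 1: lead(12x⁸ + 12x⁷ − 21x⁶ − 20x⁵ − 6x⁴ + x³ + 4x² + 5x + 1) ÷ lead(D) = 12x⁸ ÷ −2x³ = −6x⁵. Subtract (−6x⁵)·D = 12x⁸ + 6x⁷ − 24x⁶ − 6x⁵. Remainder: 6x⁷ + 3x⁶ − 14x⁵ − 6x⁴ + x³ + 4x² + 5x + 1.
Step 2: lead(6x⁷ + 3x⁶ − 14x⁵ − 6x⁴ + x³ + 4x² + 5x + 1) ÷ lead(D) = 6x⁷ ÷ −2x³ = −3x⁴. Subtract (−3x⁴)·D = 6x⁷ + 3x⁶ − 12x⁵ − 3x⁴. Remainder: −2x⁵ − 3x⁴ + x³ + 4x² + 5x + 1.
Step 3: lead(−2x⁵ − 3x⁴ + x³ + 4x² + 5x + 1) ÷ lead(D) = −2x⁵ ÷ −2x³ = x². Subtract (x²)·D = −2x⁵ − x⁴ + 4x³ + x². Remainder: −2x⁴ − 3x³ + 3x² + 5x + 1.
Step 4: lead(−2x⁴ − 3x³ + 3x² + 5x + 1) ÷ lead(D) = −2x⁴ ÷ −2x³ = x. Subtract (x)·D = −2x⁴ − x³ + 4x² + x. Remainder: −2x³ − x² + 4x + 1.
Step 5: lead(−2x³ − x² + 4x + 1) ÷ lead(D) = −2x³ ÷ −2x³ = 1. Subtract (1)·D = −2x³ − x² + 4x + 1. Remainder: 0.

R = [0], so D(x) is a factor of P(x). yes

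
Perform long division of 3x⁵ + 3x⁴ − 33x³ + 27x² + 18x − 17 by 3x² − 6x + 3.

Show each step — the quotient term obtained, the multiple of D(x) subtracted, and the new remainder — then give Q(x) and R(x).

Step 1: lead(3x⁵ + 3x⁴ − 33x³ + 27x² + 18x − 17) ÷ lead(D) = 3x⁵ ÷ 3x² = x³. Subtract (x³)·D = 3x⁵ − 6x⁴ + 3x³. Remainder: 9x⁴ − 36x³ + 27x² + 18x − 17.
Step 2: lead(9x⁴ − 36x³ + 27x² + 18x − 17) ÷ lead(D) = 9x⁴ ÷ 3x² = 3x². Subtract (3x²)·D = 9x⁴ − 18x³ + 9x². Remainder: −18x³ + 18x² + 18x − 17.
Step 3: lead(−18x³ + 18x² + 18x − 17) ÷ lead(D) = −18x³ ÷ 3x² = −6x. Subtract (−6x)·D = −18x³ + 36x² − 18x. Remainder: −18x² + 36x − 17.
Step 4: lead(−18x² + 36x − 17) ÷ lead(D) = −18x² ÷ 3x² = −6. Subtract (−6)·D = −18x² + 36x − 18. Remainder: 1.

Q(x) = x³ + 3x² − 6x − 6; R(x) = 1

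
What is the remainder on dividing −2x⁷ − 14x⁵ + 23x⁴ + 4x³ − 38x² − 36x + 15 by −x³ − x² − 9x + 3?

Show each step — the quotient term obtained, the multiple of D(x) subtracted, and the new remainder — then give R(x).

R(x) = 0

Step 1: lead(−2x⁷ − 14x⁵ + 23x⁴ + 4x³ − 38x² − 36x + 15) ÷ lead(D) = −2x⁷ ÷ −x³ = 2x⁴. Subtract (2x⁴)·D = −2x⁷ − 2x⁶ − 18x⁵ + 6x⁴. Remainder: 2x⁶ + 4x⁵ + 17x⁴ + 4x³ − 38x² − 36x + 15.
Step 2: lead(2x⁶ + 4x⁵ + 17x⁴ + 4x³ − 38x² − 36x + 15) ÷ lead(D) = 2x⁶ ÷ −x³ = −2x³. Subtract (−2x³)·D = 2x⁶ + 2x⁵ + 18x⁴ − 6x³. Remainder: 2x⁵ − x⁴ + 10x³ − 38x² − 36x + 15.
Step 3: lead(2x⁵ − x⁴ + 10x³ − 38x² − 36x + 15) ÷ lead(D) = 2x⁵ ÷ −x³ = −2x². Subtract (−2x²)·D = 2x⁵ + 2x⁴ + 18x³ − 6x². Remainder: −3x⁴ − 8x³ − 32x² − 36x + 15.
Step 4: lead(−3x⁴ − 8x³ − 32x² − 36x + 15) ÷ lead(D) = −3x⁴ ÷ −x³ = 3x. Subtract (3x)·D = −3x⁴ − 3x³ − 27x² + 9x. Remainder: −5x³ − 5x² − 45x + 15.
Step 5: lead(−5x³ − 5x² − 45x + 15) ÷ lead(D) = −5x³ ÷ −x³ = 5. Subtract (5)·D = −5x³ − 5x² − 45x + 15. Remainder: 0.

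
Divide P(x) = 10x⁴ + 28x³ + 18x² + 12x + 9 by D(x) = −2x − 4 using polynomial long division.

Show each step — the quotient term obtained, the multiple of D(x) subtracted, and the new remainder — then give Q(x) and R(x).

Q(x) = −5x³ − 4x² − x − 4; R(x) = −7

Step 1: lead(10x⁴ + 28x³ + 18x² + 12x + 9) ÷ lead(D) = 10x⁴ ÷ −2x = −5x³. Subtract (−5x³)·D = 10x⁴ + 20x³. Remainder: 8x³ + 18x² + 12x + 9.
Step 2: lead(8x³ + 18x² + 12x + 9) ÷ lead(D) = 8x³ ÷ −2x = −4x². Subtract (−4x²)·D = 8x³ + 16x². Remainder: 2x² + 12x + 9.
Step 3: lead(2x² + 12x + 9) ÷ lead(D) = 2x² ÷ −2x = −x. Subtract (−x)·D = 2x² + 4x. Remainder: 8x + 9.
Step 4: lead(8x + 9) ÷ lead(D) = 8x ÷ −2x = −4. Subtract (−4)·D = 8x + 16. Remainder: −7.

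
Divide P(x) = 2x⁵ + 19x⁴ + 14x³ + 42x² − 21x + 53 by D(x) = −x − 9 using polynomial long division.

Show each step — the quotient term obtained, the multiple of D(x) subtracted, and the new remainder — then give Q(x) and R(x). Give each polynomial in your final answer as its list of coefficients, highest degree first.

Step 1: lead(2x⁵ + 19x⁴ + 14x³ + 42x² − 21x + 53) ÷ lead(D) = 2x⁵ ÷ −x = −2x⁴. Subtract (−2x⁴)·D = 2x⁵ + 18x⁴. Remainder: x⁴ + 14x³ + 42x² − 21x + 53.
Step 2: lead(x⁴ + 14x³ + 42x² − 21x + 53) ÷ lead(D) = x⁴ ÷ −x = −x³. Subtract (−x³)·D = x⁴ + 9x³. Remainder: 5x³ + 42x² − 21x + 53.
Step 3: lead(5x³ + 42x² − 21x + 53) ÷ lead(D) = 5x³ ÷ −x = −5x². Subtract (−5x²)·D = 5x³ + 45x². Remainder: −3x² − 21x + 53.
Step 4: lead(−3x² − 21x + 53) ÷ lead(D) = −3x² ÷ −x = 3x. Subtract (3x)·D = −3x² − 27x. Remainder: 6x + 53.
Step 5: lead(6x + 53) ÷ lead(D) = 6x ÷ −x = −6. Subtract (−6)·D = 6x + 54. Remainder: −1.

Q = [-2, -1, -5, 3, -6]; R = [-1]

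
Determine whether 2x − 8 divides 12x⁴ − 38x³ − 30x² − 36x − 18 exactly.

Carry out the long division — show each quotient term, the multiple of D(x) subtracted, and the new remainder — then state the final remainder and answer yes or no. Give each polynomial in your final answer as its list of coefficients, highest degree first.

Step 1: lead(12x⁴ − 38x³ − 30x² − 36x − 18) ÷ lead(D) = 12x⁴ ÷ 2x = 6x³. Subtract (6x³)·D = 12x⁴ − 48x³. Remainder: 10x³ − 30x² − 36x − 18.
Step 2: lead(10x³ − 30x² − 36x − 18) ÷ lead(D) = 10x³ ÷ 2x = 5x². Subtract (5x²)·D = 10x³ − 40x². Remainder: 10x² − 36x − 18.
Step 3: lead(10x² − 36x − 18) ÷ lead(D) = 10x² ÷ 2x = 5x. Subtract (5x)·D = 10x² − 40x. Remainder: 4x − 18.
Step 4: lead(4x − 18) ÷ lead(D) = 4x ÷ 2x = 2. Subtract (2)·D = 4x − 16. Remainder: −2.

R = [-2], so D(x) is not a factor of P(x). no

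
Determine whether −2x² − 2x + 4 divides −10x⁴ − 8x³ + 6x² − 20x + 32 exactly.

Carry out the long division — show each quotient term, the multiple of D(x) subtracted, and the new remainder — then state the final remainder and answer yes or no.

R(x) = 0, so D(x) is a factor of P(x). yes

Step 1: lead(−10x⁴ − 8x³ + 6x² − 20x + 32) ÷ lead(D) = −10x⁴ ÷ −2x² = 5x². Subtract (5x²)·D = −10x⁴ − 10x³ + 20x². Remainder: 2x³ − 14x² − 20x + 32.
Step 2: lead(2x³ − 14x² − 20x + 32) ÷ lead(D) = 2x³ ÷ −2x² = −x. Subtract (−x)·D = 2x³ + 2x² − 4x. Remainder: −16x² − 16x + 32.
Step 3: lead(−16x² − 16x + 32) ÷ lead(D) = −16x² ÷ −2x² = 8. Subtract (8)·D = −16x² − 16x + 32. Remainder: 0.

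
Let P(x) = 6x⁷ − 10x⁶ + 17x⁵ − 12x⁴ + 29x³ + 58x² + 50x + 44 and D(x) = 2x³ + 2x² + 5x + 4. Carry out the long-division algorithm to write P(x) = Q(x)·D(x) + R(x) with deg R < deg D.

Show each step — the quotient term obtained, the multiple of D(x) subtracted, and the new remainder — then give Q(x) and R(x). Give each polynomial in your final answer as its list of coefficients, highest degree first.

Step 1: lead(6x⁷ − 10x⁶ + 17x⁵ − 12x⁴ + 29x³ + 58x² + 50x + 44) ÷ lead(D) = 6x⁷ ÷ 2x³ = 3x⁴. Subtract (3x⁴)·D = 6x⁷ + 6x⁶ + 15x⁵ + 12x⁴. Remainder: −16x⁶ + 2x⁵ − 24x⁴ + 29x³ + 58x² + 50x + 44.
Step 2: lead(−16x⁶ + 2x⁵ − 24x⁴ + 29x³ + 58x² + 50x + 44) ÷ lead(D) = −16x⁶ ÷ 2x³ = −8x³. Subtract (−8x³)·D = −16x⁶ − 16x⁵ − 40x⁴ − 32x³. Remainder: 18x⁵ + 16x⁴ + 61x³ + 58x² + 50x + 44.
Step 3: lead(18x⁵ + 16x⁴ + 61x³ + 58x² + 50x + 44) ÷ lead(D) = 18x⁵ ÷ 2x³ = 9x². Subtract (9x²)·D = 18x⁵ + 18x⁴ + 45x³ + 36x². Remainder: −2x⁴ + 16x³ + 22x² + 50x + 44.
Step 4: lead(−2x⁴ + 16x³ + 22x² + 50x + 44) ÷ lead(D) = −2x⁴ ÷ 2x³ = −x. Subtract (−x)·D = −2x⁴ − 2x³ − 5x² − 4x. Remainder: 18x³ + 27x² + 54x + 44.
Step 5: lead(18x³ + 27x² + 54x + 44) ÷ lead(D) = 18x³ ÷ 2x³ = 9. Subtract (9)·D = 18x³ + 18x² + 45x + 36. Remainder: 9x² + 9x + 8.

Q = [3, -8, 9, -1, 9]; R = [9, 9, 8]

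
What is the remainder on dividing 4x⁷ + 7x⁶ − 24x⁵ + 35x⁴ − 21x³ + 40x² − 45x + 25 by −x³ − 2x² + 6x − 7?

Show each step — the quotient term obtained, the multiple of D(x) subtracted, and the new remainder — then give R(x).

Step 1: lead(4x⁷ + 7x⁶ − 24x⁵ + 35x⁴ − 21x³ + 40x² − 45x + 25) ÷ lead(D) = 4x⁷ ÷ −x³ = −4x⁴. Subtract (−4x⁴)·D = 4x⁷ + 8x⁶ − 24x⁵ + 28x⁴. Remainder: −x⁶ + 7x⁴ − 21x³ + 40x² − 45x + 25.
Step 2: lead(−x⁶ + 7x⁴ − 21x³ + 40x² − 45x + 25) ÷ lead(D) = −x⁶ ÷ −x³ = x³. Subtract (x³)·D = −x⁶ − 2x⁵ + 6x⁴ − 7x³. Remainder: 2x⁵ + x⁴ − 14x³ + 40x² − 45x + 25.
Step 3: lead(2x⁵ + x⁴ − 14x³ + 40x² − 45x + 25) ÷ lead(D) = 2x⁵ ÷ −x³ = −2x². Subtract (−2x²)·D = 2x⁵ + 4x⁴ − 12x³ + 14x². Remainder: −3x⁴ − 2x³ + 26x² − 45x + 25.
Step 4: lead(−3x⁴ − 2x³ + 26x² − 45x + 25) ÷ lead(D) = −3x⁴ ÷ −x³ = 3x. Subtract (3x)·D = −3x⁴ − 6x³ + 18x² − 21x. Remainder: 4x³ + 8x² − 24x + 25.
Step 5: lead(4x³ + 8x² − 24x + 25) ÷ lead(D) = 4x³ ÷ −x³ = −4. Subtract (−4)·D = 4x³ + 8x² − 24x + 28. Remainder: −3.

R(x) = −3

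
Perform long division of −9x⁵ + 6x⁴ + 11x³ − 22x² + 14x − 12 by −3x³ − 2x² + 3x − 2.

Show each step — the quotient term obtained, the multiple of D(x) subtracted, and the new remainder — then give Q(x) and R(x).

Q(x) = 3x² − 4x + 2; R(x) = −8

Step 1: lead(−9x⁵ + 6x⁴ + 11x³ − 22x² + 14x − 12) ÷ lead(D) = −9x⁵ ÷ −3x³ = 3x². Subtract (3x²)·D = −9x⁵ − 6x⁴ + 9x³ − 6x². Remainder: 12x⁴ + 2x³ − 16x² + 14x − 12.
Step 2: lead(12x⁴ + 2x³ − 16x² + 14x − 12) ÷ lead(D) = 12x⁴ ÷ −3x³ = −4x. Subtract (−4x)·D = 12x⁴ + 8x³ − 12x² + 8x. Remainder: −6x³ − 4x² + 6x − 12.
Step 3: lead(−6x³ − 4x² + 6x − 12) ÷ lead(D) = −6x³ ÷ −3x³ = 2. Subtract (2)·D = −6x³ − 4x² + 6x − 4. Remainder: −8.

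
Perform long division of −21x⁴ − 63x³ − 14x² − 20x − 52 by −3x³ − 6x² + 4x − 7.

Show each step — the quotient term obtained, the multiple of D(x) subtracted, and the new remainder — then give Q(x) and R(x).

Q(x) = 7x + 7; R(x) = x − 3

Step 1: lead(−21x⁴ − 63x³ − 14x² − 20x − 52) ÷ lead(D) = −21x⁴ ÷ −3x³ = 7x. Subtract (7x)·D = −21x⁴ − 42x³ + 28x² − 49x. Remainder: −21x³ − 42x² + 29x − 52.
Step 2: lead(−21x³ − 42x² + 29x − 52) ÷ lead(D) = −21x³ ÷ −3x³ = 7. Subtract (7)·D = −21x³ − 42x² + 28x − 49. Remainder: x − 3.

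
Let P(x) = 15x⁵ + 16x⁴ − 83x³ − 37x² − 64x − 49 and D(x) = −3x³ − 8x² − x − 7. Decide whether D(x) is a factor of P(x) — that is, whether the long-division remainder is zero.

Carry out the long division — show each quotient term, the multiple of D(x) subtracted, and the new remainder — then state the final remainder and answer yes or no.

R(x) = 7, so D(x) is not a factor of P(x). no

Step 1: lead(15x⁵ + 16x⁴ − 83x³ − 37x² − 64x − 49) ÷ lead(D) = 15x⁵ ÷ −3x³ = −5x². Subtract (−5x²)·D = 15x⁵ + 40x⁴ + 5x³ + 35x². Remainder: −24x⁴ − 88x³ − 72x² − 64x − 49.
Step 2: lead(−24x⁴ − 88x³ − 72x² − 64x − 49) ÷ lead(D) = −24x⁴ ÷ −3x³ = 8x. Subtract (8x)·D = −24x⁴ − 64x³ − 8x² − 56x. Remainder: −24x³ − 64x² − 8x − 49.
Step 3: lead(−24x³ − 64x² − 8x − 49) ÷ lead(D) = −24x³ ÷ −3x³ = 8. Subtract (8)·D = −24x³ − 64x² − 8x − 56. Remainder: 7.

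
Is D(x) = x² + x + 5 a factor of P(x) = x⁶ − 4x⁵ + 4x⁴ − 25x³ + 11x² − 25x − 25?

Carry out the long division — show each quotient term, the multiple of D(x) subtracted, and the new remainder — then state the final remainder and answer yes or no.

Step 1: lead(x⁶ − 4x⁵ + 4x⁴ − 25x³ + 11x² − 25x − 25) ÷ lead(D) = x⁶ ÷ x² = x⁴. Subtract (x⁴)·D = x⁶ + x⁵ + 5x⁴. Remainder: −5x⁵ − x⁴ − 25x³ + 11x² − 25x − 25.
Step 2: lead(−5x⁵ − x⁴ − 25x³ + 11x² − 25x − 25) ÷ lead(D) = −5x⁵ ÷ x² = −5x³. Subtract (−5x³)·D = −5x⁵ − 5x⁴ − 25x³. Remainder: 4x⁴ + 11x² − 25x − 25.
Step 3: lead(4x⁴ + 11x² − 25x − 25) ÷ lead(D) = 4x⁴ ÷ x² = 4x². Subtract (4x²)·D = 4x⁴ + 4x³ + 20x². Remainder: −4x³ − 9x² − 25x − 25.
Step 4: lead(−4x³ − 9x² − 25x − 25) ÷ lead(D) = −4x³ ÷ x² = −4x. Subtract (−4x)·D = −4x³ − 4x² − 20x. Remainder: −5x² − 5x − 25.
Step 5: lead(−5x² − 5x − 25) ÷ lead(D) = −5x² ÷ x² = −5. Subtract (−5)·D = −5x² − 5x − 25. Remainder: 0.

R(x) = 0, so D(x) is a factor of P(x). yes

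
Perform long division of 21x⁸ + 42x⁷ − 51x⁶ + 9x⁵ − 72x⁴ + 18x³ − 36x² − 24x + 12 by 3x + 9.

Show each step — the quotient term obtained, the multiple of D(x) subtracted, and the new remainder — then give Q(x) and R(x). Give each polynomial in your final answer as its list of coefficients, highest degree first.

Step 1: lead(21x⁸ + 42x⁷ − 51x⁶ + 9x⁵ − 72x⁴ + 18x³ − 36x² − 24x + 12) ÷ lead(D) = 21x⁸ ÷ 3x = 7x⁷. Subtract (7x⁷)·D = 21x⁸ + 63x⁷. Remainder: −21x⁷ − 51x⁶ + 9x⁵ − 72x⁴ + 18x³ − 36x² − 24x + 12.
Step 2: lead(−21x⁷ − 51x⁶ + 9x⁵ − 72x⁴ + 18x³ − 36x² − 24x + 12) ÷ lead(D) = −21x⁷ ÷ 3x = −7x⁶. Subtract (−7x⁶)·D = −21x⁷ − 63x⁶. Remainder: 12x⁶ + 9x⁵ − 72x⁴ + 18x³ − 36x² − 24x + 12.
Step 3: lead(12x⁶ + 9x⁵ − 72x⁴ + 18x³ − 36x² − 24x + 12) ÷ lead(D) = 12x⁶ ÷ 3x = 4x⁵. Subtract (4x⁵)·D = 12x⁶ + 36x⁵. Remainder: −27x⁵ − 72x⁴ + 18x³ − 36x² − 24x + 12.
Step 4: lead(−27x⁵ − 72x⁴ + 18x³ − 36x² − 24x + 12) ÷ lead(D) = −27x⁵ ÷ 3x = −9x⁴. Subtract (−9x⁴)·D = −27x⁵ − 81x⁴. Remainder: 9x⁴ + 18x³ − 36x² − 24x + 12.
Step 5: lead(9x⁴ + 18x³ − 36x² − 24x + 12) ÷ lead(D) = 9x⁴ ÷ 3x = 3x³. Subtract (3x³)·D = 9x⁴ + 27x³. Remainder: −9x³ − 36x² − 24x + 12.
Step 6: lead(−9x³ − 36x² − 24x + 12) ÷ lead(D) = −9x³ ÷ 3x = −3x². Subtract (−3x²)·D = −9x³ − 27x². Remainder: −9x² − 24x + 12.
Step 7: lead(−9x² − 24x + 12) ÷ lead(D) = −9x² ÷ 3x = −3x. Subtract (−3x)·D = −9x² − 27x. Remainder: 3x + 12.
Step 8: lead(3x + 12) ÷ lead(D) = 3x ÷ 3x = 1. Subtract (1)·D = 3x + 9. Remainder: 3.

Q = [7, -7, 4, -9, 3, -3, -3, 1]; R = [3]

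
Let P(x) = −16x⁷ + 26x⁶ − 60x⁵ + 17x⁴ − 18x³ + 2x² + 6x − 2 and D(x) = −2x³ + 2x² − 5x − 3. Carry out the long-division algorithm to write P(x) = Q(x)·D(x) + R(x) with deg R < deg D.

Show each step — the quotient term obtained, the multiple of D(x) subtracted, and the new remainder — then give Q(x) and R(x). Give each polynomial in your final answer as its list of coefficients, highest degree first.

Step 1: lead(−16x⁷ + 26x⁶ − 60x⁵ + 17x⁴ − 18x³ + 2x² + 6x − 2) ÷ lead(D) = −16x⁷ ÷ −2x³ = 8x⁴. Subtract (8x⁴)·D = −16x⁷ + 16x⁶ − 40x⁵ − 24x⁴. Remainder: 10x⁶ − 20x⁵ + 41x⁴ − 18x³ + 2x² + 6x − 2.
Step 2: lead(10x⁶ − 20x⁵ + 41x⁴ − 18x³ + 2x² + 6x − 2) ÷ lead(D) = 10x⁶ ÷ −2x³ = −5x³. Subtract (−5x³)·D = 10x⁶ − 10x⁵ + 25x⁴ + 15x³. Remainder: −10x⁵ + 16x⁴ − 33x³ + 2x² + 6x − 2.
Step 3: lead(−10x⁵ + 16x⁴ − 33x³ + 2x² + 6x − 2) ÷ lead(D) = −10x⁵ ÷ −2x³ = 5x². Subtract (5x²)·D = −10x⁵ + 10x⁴ − 25x³ − 15x². Remainder: 6x⁴ − 8x³ + 17x² + 6x − 2.
Step 4: lead(6x⁴ − 8x³ + 17x² + 6x − 2) ÷ lead(D) = 6x⁴ ÷ −2x³ = −3x. Subtract (−3x)·D = 6x⁴ − 6x³ + 15x² + 9x. Remainder: −2x³ + 2x² − 3x − 2.
Step 5: lead(−2x³ + 2x² − 3x − 2) ÷ lead(D) = −2x³ ÷ −2x³ = 1. Subtract (1)·D = −2x³ + 2x² − 5x − 3. Remainder: 2x + 1.

Q = [8, -5, 5, -3, 1]; R = [2, 1]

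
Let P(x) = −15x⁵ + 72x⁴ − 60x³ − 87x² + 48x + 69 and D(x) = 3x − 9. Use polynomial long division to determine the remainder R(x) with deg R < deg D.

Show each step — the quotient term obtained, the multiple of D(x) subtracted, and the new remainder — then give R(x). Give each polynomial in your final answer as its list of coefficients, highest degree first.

Step 1: lead(−15x⁵ + 72x⁴ − 60x³ − 87x² + 48x + 69) ÷ lead(D) = −15x⁵ ÷ 3x = −5x⁴. Subtract (−5x⁴)·D = −15x⁵ + 45x⁴. Remainder: 27x⁴ − 60x³ − 87x² + 48x + 69.
Step 2: lead(27x⁴ − 60x³ − 87x² + 48x + 69) ÷ lead(D) = 27x⁴ ÷ 3x = 9x³. Subtract (9x³)·D = 27x⁴ − 81x³. Remainder: 21x³ − 87x² + 48x + 69.
Step 3: lead(21x³ − 87x² + 48x + 69) ÷ lead(D) = 21x³ ÷ 3x = 7x². Subtract (7x²)·D = 21x³ − 63x². Remainder: −24x² + 48x + 69.
Step 4: lead(−24x² + 48x + 69) ÷ lead(D) = −24x² ÷ 3x = −8x. Subtract (−8x)·D = −24x² + 72x. Remainder: −24x + 69.
Step 5: lead(−24x + 69) ÷ lead(D) = −24x ÷ 3x = −8. Subtract (−8)·D = −24x + 72. Remainder: −3.

R = [-3]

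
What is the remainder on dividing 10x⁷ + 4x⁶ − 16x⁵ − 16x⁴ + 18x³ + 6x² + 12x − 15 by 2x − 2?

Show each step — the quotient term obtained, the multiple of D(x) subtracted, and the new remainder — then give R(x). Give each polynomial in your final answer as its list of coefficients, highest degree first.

R = [3]

Step 1: lead(10x⁷ + 4x⁶ − 16x⁵ − 16x⁴ + 18x³ + 6x² + 12x − 15) ÷ lead(D) = 10x⁷ ÷ 2x = 5x⁶. Subtract (5x⁶)·D = 10x⁷ − 10x⁶. Remainder: 14x⁶ − 16x⁵ − 16x⁴ + 18x³ + 6x² + 12x − 15.
Step 2: lead(14x⁶ − 16x⁵ − 16x⁴ + 18x³ + 6x² + 12x − 15) ÷ lead(D) = 14x⁶ ÷ 2x = 7x⁵. Subtract (7x⁵)·D = 14x⁶ − 14x⁵. Remainder: −2x⁵ − 16x⁴ + 18x³ + 6x² + 12x − 15.
Step 3: lead(−2x⁵ − 16x⁴ + 18x³ + 6x² + 12x − 15) ÷ lead(D) = −2x⁵ ÷ 2x = −x⁴. Subtract (−x⁴)·D = −2x⁵ + 2x⁴. Remainder: −18x⁴ + 18x³ + 6x² + 12x − 15.
Step 4: lead(−18x⁴ + 18x³ + 6x² + 12x − 15) ÷ lead(D) = −18x⁴ ÷ 2x = −9x³. Subtract (−9x³)·D = −18x⁴ + 18x³. Remainder: 6x² + 12x − 15.
Step 5: lead(6x² + 12x − 15) ÷ lead(D) = 6x² ÷ 2x = 3x. Subtract (3x)·D = 6x² − 6x. Remainder: 18x − 15.
Step 6: lead(18x − 15) ÷ lead(D) = 18x ÷ 2x = 9. Subtract (9)·D = 18x − 18. Remainder: 3.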